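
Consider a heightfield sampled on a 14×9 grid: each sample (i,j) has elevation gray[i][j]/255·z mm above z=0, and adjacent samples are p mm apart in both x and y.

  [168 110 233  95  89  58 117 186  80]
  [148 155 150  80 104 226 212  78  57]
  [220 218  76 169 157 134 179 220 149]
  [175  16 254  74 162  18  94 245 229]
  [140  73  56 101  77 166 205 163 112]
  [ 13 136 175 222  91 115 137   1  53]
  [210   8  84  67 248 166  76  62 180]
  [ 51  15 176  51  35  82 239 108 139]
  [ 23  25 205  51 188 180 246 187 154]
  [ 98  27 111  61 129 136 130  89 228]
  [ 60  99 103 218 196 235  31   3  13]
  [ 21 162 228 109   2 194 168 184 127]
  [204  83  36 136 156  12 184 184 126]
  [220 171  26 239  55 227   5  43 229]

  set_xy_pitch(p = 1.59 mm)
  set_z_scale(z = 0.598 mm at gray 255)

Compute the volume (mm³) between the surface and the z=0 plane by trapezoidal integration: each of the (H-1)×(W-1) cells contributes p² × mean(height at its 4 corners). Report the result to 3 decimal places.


height_mm = gray/255 × 0.598; cell vol = 1.59² × mean(4 corners)
unit = 1.59² × 0.598 / (4×255) = 0.00148216 mm³ per gray-sum
row 0: Σ corner-gray over 8 cells = 4239  → 6.2829
row 1: Σ corner-gray over 8 cells = 4890  → 7.2478
row 2: Σ corner-gray over 8 cells = 4805  → 7.1218
row 3: Σ corner-gray over 8 cells = 4064  → 6.0235
row 4: Σ corner-gray over 8 cells = 3754  → 5.5640
row 5: Σ corner-gray over 8 cells = 3632  → 5.3832
row 6: Σ corner-gray over 8 cells = 3414  → 5.0601
row 7: Σ corner-gray over 8 cells = 3943  → 5.8442
row 8: Σ corner-gray over 8 cells = 4033  → 5.9776
row 9: Σ corner-gray over 8 cells = 3535  → 5.2394
row 10: Σ corner-gray over 8 cells = 4085  → 6.0546
row 11: Σ corner-gray over 8 cells = 4154  → 6.1569
row 12: Σ corner-gray over 8 cells = 3893  → 5.7701
Σ rows: total corner-gray = 52441  → 77.7260 mm³

77.726


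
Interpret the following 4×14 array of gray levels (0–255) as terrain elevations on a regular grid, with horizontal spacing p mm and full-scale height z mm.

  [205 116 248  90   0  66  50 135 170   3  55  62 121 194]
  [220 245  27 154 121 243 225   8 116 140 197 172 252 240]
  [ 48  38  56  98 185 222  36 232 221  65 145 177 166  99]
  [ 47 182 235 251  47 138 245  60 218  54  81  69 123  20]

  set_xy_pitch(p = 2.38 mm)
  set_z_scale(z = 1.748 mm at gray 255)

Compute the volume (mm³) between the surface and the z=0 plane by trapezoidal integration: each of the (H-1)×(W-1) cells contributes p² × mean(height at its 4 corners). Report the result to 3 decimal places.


height_mm = gray/255 × 1.748; cell vol = 2.38² × mean(4 corners)
unit = 2.38² × 1.748 / (4×255) = 0.00970723 mm³ per gray-sum
row 0: Σ corner-gray over 13 cells = 6891  → 66.8925
row 1: Σ corner-gray over 13 cells = 7689  → 74.6389
row 2: Σ corner-gray over 13 cells = 6902  → 66.9993
Σ rows: total corner-gray = 21482  → 208.5306 mm³

208.531


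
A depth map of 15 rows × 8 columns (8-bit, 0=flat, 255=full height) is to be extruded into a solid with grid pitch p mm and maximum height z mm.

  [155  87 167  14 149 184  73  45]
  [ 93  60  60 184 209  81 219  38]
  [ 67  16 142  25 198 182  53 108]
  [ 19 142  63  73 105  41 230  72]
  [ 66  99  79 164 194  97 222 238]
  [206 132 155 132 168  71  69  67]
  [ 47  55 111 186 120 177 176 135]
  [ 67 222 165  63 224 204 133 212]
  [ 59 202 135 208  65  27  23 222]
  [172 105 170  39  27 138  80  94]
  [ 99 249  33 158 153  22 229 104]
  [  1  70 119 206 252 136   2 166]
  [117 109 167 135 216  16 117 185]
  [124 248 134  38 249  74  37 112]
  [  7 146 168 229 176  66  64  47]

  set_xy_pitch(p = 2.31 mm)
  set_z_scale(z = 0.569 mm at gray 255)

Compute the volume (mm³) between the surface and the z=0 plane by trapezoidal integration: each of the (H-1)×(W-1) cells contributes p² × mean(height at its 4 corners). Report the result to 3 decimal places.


144.775

height_mm = gray/255 × 0.569; cell vol = 2.31² × mean(4 corners)
unit = 2.31² × 0.569 / (4×255) = 0.00297671 mm³ per gray-sum
row 0: Σ corner-gray over 7 cells = 3305  → 9.8380
row 1: Σ corner-gray over 7 cells = 3164  → 9.4183
row 2: Σ corner-gray over 7 cells = 2806  → 8.3526
row 3: Σ corner-gray over 7 cells = 3413  → 10.1595
row 4: Σ corner-gray over 7 cells = 3741  → 11.1359
row 5: Σ corner-gray over 7 cells = 3559  → 10.5941
row 6: Σ corner-gray over 7 cells = 4133  → 12.3027
row 7: Σ corner-gray over 7 cells = 3902  → 11.6151
row 8: Σ corner-gray over 7 cells = 2985  → 8.8855
row 9: Σ corner-gray over 7 cells = 3275  → 9.7487
row 10: Σ corner-gray over 7 cells = 3628  → 10.7995
row 11: Σ corner-gray over 7 cells = 3559  → 10.5941
row 12: Σ corner-gray over 7 cells = 3618  → 10.7697
row 13: Σ corner-gray over 7 cells = 3548  → 10.5614
Σ rows: total corner-gray = 48636  → 144.7751 mm³


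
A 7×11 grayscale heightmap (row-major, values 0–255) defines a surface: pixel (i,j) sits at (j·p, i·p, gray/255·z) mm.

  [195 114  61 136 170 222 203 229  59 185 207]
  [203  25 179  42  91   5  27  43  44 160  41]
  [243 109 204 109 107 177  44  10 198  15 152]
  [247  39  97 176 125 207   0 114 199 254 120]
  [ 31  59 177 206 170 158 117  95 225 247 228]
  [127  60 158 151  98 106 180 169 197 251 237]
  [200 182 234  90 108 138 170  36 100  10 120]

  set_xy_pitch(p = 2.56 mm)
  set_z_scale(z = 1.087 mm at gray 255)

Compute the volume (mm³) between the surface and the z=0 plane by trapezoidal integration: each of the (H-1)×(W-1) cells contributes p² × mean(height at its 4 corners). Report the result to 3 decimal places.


height_mm = gray/255 × 1.087; cell vol = 2.56² × mean(4 corners)
unit = 2.56² × 1.087 / (4×255) = 0.00698408 mm³ per gray-sum
row 0: Σ corner-gray over 10 cells = 4636  → 32.3782
row 1: Σ corner-gray over 10 cells = 3817  → 26.6582
row 2: Σ corner-gray over 10 cells = 5130  → 35.8283
row 3: Σ corner-gray over 10 cells = 5956  → 41.5972
row 4: Σ corner-gray over 10 cells = 6271  → 43.7972
row 5: Σ corner-gray over 10 cells = 5560  → 38.8315
Σ rows: total corner-gray = 31370  → 219.0906 mm³

219.091


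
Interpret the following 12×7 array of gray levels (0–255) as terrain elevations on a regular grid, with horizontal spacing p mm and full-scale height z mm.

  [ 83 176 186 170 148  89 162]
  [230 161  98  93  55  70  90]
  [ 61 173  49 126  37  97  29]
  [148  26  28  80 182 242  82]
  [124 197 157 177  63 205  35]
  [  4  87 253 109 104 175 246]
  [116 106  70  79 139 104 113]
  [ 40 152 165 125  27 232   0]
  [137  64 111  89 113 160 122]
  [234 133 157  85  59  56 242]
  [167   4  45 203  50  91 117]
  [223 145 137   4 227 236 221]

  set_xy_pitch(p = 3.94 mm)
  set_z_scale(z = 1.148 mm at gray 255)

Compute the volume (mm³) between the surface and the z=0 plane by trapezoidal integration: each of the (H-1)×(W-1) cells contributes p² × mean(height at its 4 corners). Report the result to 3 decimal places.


542.513

height_mm = gray/255 × 1.148; cell vol = 3.94² × mean(4 corners)
unit = 3.94² × 1.148 / (4×255) = 0.0174717 mm³ per gray-sum
row 0: Σ corner-gray over 6 cells = 3057  → 53.4109
row 1: Σ corner-gray over 6 cells = 2328  → 40.6740
row 2: Σ corner-gray over 6 cells = 2400  → 41.9320
row 3: Σ corner-gray over 6 cells = 3103  → 54.2146
row 4: Σ corner-gray over 6 cells = 3463  → 60.5044
row 5: Σ corner-gray over 6 cells = 2931  → 51.2094
row 6: Σ corner-gray over 6 cells = 2667  → 46.5969
row 7: Σ corner-gray over 6 cells = 2775  → 48.4839
row 8: Σ corner-gray over 6 cells = 2789  → 48.7285
row 9: Σ corner-gray over 6 cells = 2526  → 44.1334
row 10: Σ corner-gray over 6 cells = 3012  → 52.6246
Σ rows: total corner-gray = 31051  → 542.5125 mm³


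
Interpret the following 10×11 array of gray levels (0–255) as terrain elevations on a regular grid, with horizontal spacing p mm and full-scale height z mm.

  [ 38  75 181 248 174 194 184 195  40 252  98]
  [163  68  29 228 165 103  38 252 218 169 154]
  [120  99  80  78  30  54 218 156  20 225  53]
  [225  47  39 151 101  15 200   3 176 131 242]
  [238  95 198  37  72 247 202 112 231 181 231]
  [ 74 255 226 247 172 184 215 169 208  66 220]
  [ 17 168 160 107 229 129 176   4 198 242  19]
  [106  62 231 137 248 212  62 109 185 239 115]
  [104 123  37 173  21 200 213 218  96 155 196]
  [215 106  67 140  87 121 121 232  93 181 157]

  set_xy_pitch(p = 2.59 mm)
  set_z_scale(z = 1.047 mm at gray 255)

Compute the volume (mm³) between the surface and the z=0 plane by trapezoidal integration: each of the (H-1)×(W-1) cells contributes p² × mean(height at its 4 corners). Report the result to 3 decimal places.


height_mm = gray/255 × 1.047; cell vol = 2.59² × mean(4 corners)
unit = 2.59² × 1.047 / (4×255) = 0.00688567 mm³ per gray-sum
row 0: Σ corner-gray over 10 cells = 6079  → 41.8580
row 1: Σ corner-gray over 10 cells = 4950  → 34.0841
row 2: Σ corner-gray over 10 cells = 4286  → 29.5120
row 3: Σ corner-gray over 10 cells = 5412  → 37.2652
row 4: Σ corner-gray over 10 cells = 6997  → 48.1790
row 5: Σ corner-gray over 10 cells = 6640  → 45.7208
row 6: Σ corner-gray over 10 cells = 6053  → 41.6789
row 7: Σ corner-gray over 10 cells = 5963  → 41.0592
row 8: Σ corner-gray over 10 cells = 5440  → 37.4580
Σ rows: total corner-gray = 51820  → 356.8153 mm³

356.815


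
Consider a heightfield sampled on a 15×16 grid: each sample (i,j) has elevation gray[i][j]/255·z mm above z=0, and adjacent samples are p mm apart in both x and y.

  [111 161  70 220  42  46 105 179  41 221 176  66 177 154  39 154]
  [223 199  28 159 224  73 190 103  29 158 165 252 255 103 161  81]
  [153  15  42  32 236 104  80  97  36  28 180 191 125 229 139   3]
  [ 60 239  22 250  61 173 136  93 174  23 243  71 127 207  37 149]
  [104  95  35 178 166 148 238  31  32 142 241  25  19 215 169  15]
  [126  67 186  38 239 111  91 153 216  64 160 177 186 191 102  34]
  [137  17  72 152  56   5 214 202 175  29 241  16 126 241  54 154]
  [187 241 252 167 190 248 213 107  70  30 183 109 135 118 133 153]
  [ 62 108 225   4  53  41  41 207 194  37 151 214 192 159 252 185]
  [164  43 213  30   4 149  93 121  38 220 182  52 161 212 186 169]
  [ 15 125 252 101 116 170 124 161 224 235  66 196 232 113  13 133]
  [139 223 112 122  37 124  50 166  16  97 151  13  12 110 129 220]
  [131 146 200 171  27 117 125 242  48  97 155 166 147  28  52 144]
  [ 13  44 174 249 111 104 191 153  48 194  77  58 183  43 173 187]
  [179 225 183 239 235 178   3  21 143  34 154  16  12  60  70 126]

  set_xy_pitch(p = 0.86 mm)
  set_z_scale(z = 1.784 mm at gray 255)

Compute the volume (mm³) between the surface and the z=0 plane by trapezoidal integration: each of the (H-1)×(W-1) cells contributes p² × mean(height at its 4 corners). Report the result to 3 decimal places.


139.411

height_mm = gray/255 × 1.784; cell vol = 0.86² × mean(4 corners)
unit = 0.86² × 1.784 / (4×255) = 0.00129357 mm³ per gray-sum
row 0: Σ corner-gray over 15 cells = 8161  → 10.5569
row 1: Σ corner-gray over 15 cells = 7726  → 9.9942
row 2: Σ corner-gray over 15 cells = 7145  → 9.2426
row 3: Σ corner-gray over 15 cells = 7508  → 9.7122
row 4: Σ corner-gray over 15 cells = 7709  → 9.9722
row 5: Σ corner-gray over 15 cells = 7613  → 9.8480
row 6: Σ corner-gray over 15 cells = 8223  → 10.6371
row 7: Σ corner-gray over 15 cells = 8735  → 11.2994
row 8: Σ corner-gray over 15 cells = 7744  → 10.0174
row 9: Σ corner-gray over 15 cells = 8145  → 10.5362
row 10: Σ corner-gray over 15 cells = 7487  → 9.6850
row 11: Σ corner-gray over 15 cells = 6800  → 8.7963
row 12: Σ corner-gray over 15 cells = 7521  → 9.7290
row 13: Σ corner-gray over 15 cells = 7255  → 9.3849
Σ rows: total corner-gray = 107772  → 139.4112 mm³


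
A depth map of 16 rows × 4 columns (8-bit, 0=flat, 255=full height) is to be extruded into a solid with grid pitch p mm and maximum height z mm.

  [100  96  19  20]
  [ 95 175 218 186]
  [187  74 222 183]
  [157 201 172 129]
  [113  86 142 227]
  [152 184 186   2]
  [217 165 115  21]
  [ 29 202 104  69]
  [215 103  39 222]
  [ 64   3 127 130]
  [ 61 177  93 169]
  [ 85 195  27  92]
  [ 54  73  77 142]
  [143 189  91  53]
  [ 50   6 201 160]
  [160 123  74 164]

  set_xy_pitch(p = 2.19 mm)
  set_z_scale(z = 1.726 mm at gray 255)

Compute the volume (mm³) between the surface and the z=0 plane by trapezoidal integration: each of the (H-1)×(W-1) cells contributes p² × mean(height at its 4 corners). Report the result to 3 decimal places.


height_mm = gray/255 × 1.726; cell vol = 2.19² × mean(4 corners)
unit = 2.19² × 1.726 / (4×255) = 0.00811575 mm³ per gray-sum
row 0: Σ corner-gray over 3 cells = 1417  → 11.5000
row 1: Σ corner-gray over 3 cells = 2029  → 16.4669
row 2: Σ corner-gray over 3 cells = 1994  → 16.1828
row 3: Σ corner-gray over 3 cells = 1828  → 14.8356
row 4: Σ corner-gray over 3 cells = 1690  → 13.7156
row 5: Σ corner-gray over 3 cells = 1692  → 13.7319
row 6: Σ corner-gray over 3 cells = 1508  → 12.2386
row 7: Σ corner-gray over 3 cells = 1431  → 11.6136
row 8: Σ corner-gray over 3 cells = 1175  → 9.5360
row 9: Σ corner-gray over 3 cells = 1224  → 9.9337
row 10: Σ corner-gray over 3 cells = 1391  → 11.2890
row 11: Σ corner-gray over 3 cells = 1117  → 9.0653
row 12: Σ corner-gray over 3 cells = 1252  → 10.1609
row 13: Σ corner-gray over 3 cells = 1380  → 11.1997
row 14: Σ corner-gray over 3 cells = 1342  → 10.8913
Σ rows: total corner-gray = 22470  → 182.3610 mm³

182.361


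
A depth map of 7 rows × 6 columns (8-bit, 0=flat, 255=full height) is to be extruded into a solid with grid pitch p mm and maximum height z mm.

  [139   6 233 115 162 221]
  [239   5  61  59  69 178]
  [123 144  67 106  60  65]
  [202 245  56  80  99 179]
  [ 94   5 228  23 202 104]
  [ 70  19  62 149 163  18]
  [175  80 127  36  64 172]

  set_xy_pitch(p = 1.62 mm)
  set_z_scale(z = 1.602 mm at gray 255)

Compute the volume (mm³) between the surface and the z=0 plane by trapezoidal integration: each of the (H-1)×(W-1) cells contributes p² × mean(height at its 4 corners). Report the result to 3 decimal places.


height_mm = gray/255 × 1.602; cell vol = 1.62² × mean(4 corners)
unit = 1.62² × 1.602 / (4×255) = 0.00412185 mm³ per gray-sum
row 0: Σ corner-gray over 5 cells = 2197  → 9.0557
row 1: Σ corner-gray over 5 cells = 1747  → 7.2009
row 2: Σ corner-gray over 5 cells = 2283  → 9.4102
row 3: Σ corner-gray over 5 cells = 2455  → 10.1191
row 4: Σ corner-gray over 5 cells = 1988  → 8.1942
row 5: Σ corner-gray over 5 cells = 1835  → 7.5636
Σ rows: total corner-gray = 12505  → 51.5438 mm³

51.544


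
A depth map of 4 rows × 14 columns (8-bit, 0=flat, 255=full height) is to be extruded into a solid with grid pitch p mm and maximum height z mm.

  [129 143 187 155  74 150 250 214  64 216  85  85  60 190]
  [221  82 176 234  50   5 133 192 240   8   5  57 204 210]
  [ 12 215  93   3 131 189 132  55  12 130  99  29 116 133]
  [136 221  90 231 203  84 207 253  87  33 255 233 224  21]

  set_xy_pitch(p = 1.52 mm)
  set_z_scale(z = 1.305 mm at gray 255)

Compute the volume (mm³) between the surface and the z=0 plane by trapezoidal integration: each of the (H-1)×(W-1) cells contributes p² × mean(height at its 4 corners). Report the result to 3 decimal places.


height_mm = gray/255 × 1.305; cell vol = 1.52² × mean(4 corners)
unit = 1.52² × 1.305 / (4×255) = 0.00295595 mm³ per gray-sum
row 0: Σ corner-gray over 13 cells = 6888  → 20.3606
row 1: Σ corner-gray over 13 cells = 5756  → 17.0145
row 2: Σ corner-gray over 13 cells = 6952  → 20.5498
Σ rows: total corner-gray = 19596  → 57.9249 mm³

57.925


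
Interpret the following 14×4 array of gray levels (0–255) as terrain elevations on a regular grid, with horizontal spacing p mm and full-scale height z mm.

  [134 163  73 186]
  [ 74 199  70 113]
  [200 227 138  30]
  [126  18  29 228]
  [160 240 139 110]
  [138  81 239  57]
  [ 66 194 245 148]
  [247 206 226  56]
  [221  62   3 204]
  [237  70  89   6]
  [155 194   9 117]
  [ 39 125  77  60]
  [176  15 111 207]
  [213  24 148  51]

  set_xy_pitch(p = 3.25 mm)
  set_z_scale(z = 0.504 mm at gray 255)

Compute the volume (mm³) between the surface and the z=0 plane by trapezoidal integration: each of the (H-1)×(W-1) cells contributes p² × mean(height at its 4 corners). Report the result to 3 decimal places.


height_mm = gray/255 × 0.504; cell vol = 3.25² × mean(4 corners)
unit = 3.25² × 0.504 / (4×255) = 0.00521912 mm³ per gray-sum
row 0: Σ corner-gray over 3 cells = 1517  → 7.9174
row 1: Σ corner-gray over 3 cells = 1685  → 8.7942
row 2: Σ corner-gray over 3 cells = 1408  → 7.3485
row 3: Σ corner-gray over 3 cells = 1476  → 7.7034
row 4: Σ corner-gray over 3 cells = 1863  → 9.7232
row 5: Σ corner-gray over 3 cells = 1927  → 10.0572
row 6: Σ corner-gray over 3 cells = 2259  → 11.7900
row 7: Σ corner-gray over 3 cells = 1722  → 8.9873
row 8: Σ corner-gray over 3 cells = 1116  → 5.8245
row 9: Σ corner-gray over 3 cells = 1239  → 6.4665
row 10: Σ corner-gray over 3 cells = 1181  → 6.1638
row 11: Σ corner-gray over 3 cells = 1138  → 5.9394
row 12: Σ corner-gray over 3 cells = 1243  → 6.4874
Σ rows: total corner-gray = 19774  → 103.2028 mm³

103.203


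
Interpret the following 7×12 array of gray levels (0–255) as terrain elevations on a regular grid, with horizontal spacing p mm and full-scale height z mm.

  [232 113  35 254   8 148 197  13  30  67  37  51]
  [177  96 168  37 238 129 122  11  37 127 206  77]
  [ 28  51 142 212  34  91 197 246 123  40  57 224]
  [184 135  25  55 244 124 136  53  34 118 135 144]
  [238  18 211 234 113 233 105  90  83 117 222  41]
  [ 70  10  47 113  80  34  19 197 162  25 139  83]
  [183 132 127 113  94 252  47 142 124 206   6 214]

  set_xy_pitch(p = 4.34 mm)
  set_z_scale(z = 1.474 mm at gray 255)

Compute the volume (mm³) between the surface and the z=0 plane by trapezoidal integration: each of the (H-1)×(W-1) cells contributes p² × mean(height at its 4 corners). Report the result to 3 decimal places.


822.077

height_mm = gray/255 × 1.474; cell vol = 4.34² × mean(4 corners)
unit = 4.34² × 1.474 / (4×255) = 0.0272193 mm³ per gray-sum
row 0: Σ corner-gray over 11 cells = 4683  → 127.4679
row 1: Σ corner-gray over 11 cells = 5234  → 142.4658
row 2: Σ corner-gray over 11 cells = 5084  → 138.3829
row 3: Σ corner-gray over 11 cells = 5577  → 151.8020
row 4: Σ corner-gray over 11 cells = 4936  → 134.3544
row 5: Σ corner-gray over 11 cells = 4688  → 127.6040
Σ rows: total corner-gray = 30202  → 822.0770 mm³


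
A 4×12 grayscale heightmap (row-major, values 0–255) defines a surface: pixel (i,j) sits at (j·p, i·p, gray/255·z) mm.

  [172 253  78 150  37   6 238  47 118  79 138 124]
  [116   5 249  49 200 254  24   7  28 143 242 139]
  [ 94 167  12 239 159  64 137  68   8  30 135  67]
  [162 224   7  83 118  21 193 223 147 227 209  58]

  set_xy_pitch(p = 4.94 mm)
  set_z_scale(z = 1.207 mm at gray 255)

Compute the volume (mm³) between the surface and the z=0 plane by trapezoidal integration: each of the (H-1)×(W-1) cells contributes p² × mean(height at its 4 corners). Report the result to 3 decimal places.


height_mm = gray/255 × 1.207; cell vol = 4.94² × mean(4 corners)
unit = 4.94² × 1.207 / (4×255) = 0.0288776 mm³ per gray-sum
row 0: Σ corner-gray over 11 cells = 5241  → 151.3475
row 1: Σ corner-gray over 11 cells = 4856  → 140.2296
row 2: Σ corner-gray over 11 cells = 5323  → 153.7154
Σ rows: total corner-gray = 15420  → 445.2925 mm³

445.292


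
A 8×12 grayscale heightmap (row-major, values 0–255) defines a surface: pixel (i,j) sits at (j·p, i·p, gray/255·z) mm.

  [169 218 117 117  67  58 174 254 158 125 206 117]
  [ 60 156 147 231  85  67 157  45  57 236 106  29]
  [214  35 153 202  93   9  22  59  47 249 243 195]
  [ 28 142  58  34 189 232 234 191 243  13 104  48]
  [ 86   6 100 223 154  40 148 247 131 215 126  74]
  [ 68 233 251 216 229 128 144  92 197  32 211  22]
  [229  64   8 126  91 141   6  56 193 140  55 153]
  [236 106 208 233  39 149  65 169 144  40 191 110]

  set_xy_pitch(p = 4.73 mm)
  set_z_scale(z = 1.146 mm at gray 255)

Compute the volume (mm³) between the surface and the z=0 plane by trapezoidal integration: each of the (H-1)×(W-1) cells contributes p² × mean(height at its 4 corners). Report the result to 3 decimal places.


1007.676

height_mm = gray/255 × 1.146; cell vol = 4.73² × mean(4 corners)
unit = 4.73² × 1.146 / (4×255) = 0.0251366 mm³ per gray-sum
row 0: Σ corner-gray over 11 cells = 5937  → 149.2361
row 1: Σ corner-gray over 11 cells = 5296  → 133.1235
row 2: Σ corner-gray over 11 cells = 5589  → 140.4885
row 3: Σ corner-gray over 11 cells = 5896  → 148.2055
row 4: Σ corner-gray over 11 cells = 6496  → 163.2874
row 5: Σ corner-gray over 11 cells = 5698  → 143.2284
row 6: Σ corner-gray over 11 cells = 5176  → 130.1071
Σ rows: total corner-gray = 40088  → 1007.6765 mm³


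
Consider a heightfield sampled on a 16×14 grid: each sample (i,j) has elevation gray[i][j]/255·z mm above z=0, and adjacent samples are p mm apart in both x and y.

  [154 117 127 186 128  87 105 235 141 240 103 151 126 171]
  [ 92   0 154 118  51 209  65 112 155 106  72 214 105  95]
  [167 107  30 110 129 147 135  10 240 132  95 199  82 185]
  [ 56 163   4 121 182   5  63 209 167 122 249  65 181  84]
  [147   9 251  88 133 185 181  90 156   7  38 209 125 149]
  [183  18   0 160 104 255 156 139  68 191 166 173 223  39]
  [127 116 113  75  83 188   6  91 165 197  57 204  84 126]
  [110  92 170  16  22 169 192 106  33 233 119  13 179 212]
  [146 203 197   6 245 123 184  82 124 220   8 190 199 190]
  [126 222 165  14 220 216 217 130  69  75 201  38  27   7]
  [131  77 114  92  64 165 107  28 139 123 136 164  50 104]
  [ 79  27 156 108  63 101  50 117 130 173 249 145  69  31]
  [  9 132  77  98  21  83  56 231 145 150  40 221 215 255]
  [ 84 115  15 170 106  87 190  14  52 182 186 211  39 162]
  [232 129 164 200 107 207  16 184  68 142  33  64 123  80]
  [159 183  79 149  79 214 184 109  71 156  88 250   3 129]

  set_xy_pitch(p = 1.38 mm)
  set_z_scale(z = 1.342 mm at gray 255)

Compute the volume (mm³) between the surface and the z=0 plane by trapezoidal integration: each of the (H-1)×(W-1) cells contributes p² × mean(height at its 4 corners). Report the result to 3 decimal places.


height_mm = gray/255 × 1.342; cell vol = 1.38² × mean(4 corners)
unit = 1.38² × 1.342 / (4×255) = 0.00250559 mm³ per gray-sum
row 0: Σ corner-gray over 13 cells = 6726  → 16.8526
row 1: Σ corner-gray over 13 cells = 6093  → 15.2666
row 2: Σ corner-gray over 13 cells = 6386  → 16.0007
row 3: Σ corner-gray over 13 cells = 6442  → 16.1410
row 4: Σ corner-gray over 13 cells = 6768  → 16.9579
row 5: Σ corner-gray over 13 cells = 6539  → 16.3841
row 6: Σ corner-gray over 13 cells = 6021  → 15.0862
row 7: Σ corner-gray over 13 cells = 6908  → 17.3086
row 8: Σ corner-gray over 13 cells = 7219  → 18.0879
row 9: Σ corner-gray over 13 cells = 6074  → 15.2190
row 10: Σ corner-gray over 13 cells = 5639  → 14.1290
row 11: Σ corner-gray over 13 cells = 6088  → 15.2540
row 12: Σ corner-gray over 13 cells = 6182  → 15.4896
row 13: Σ corner-gray over 13 cells = 6166  → 15.4495
row 14: Σ corner-gray over 13 cells = 6604  → 16.5469
Σ rows: total corner-gray = 95855  → 240.1736 mm³

240.174


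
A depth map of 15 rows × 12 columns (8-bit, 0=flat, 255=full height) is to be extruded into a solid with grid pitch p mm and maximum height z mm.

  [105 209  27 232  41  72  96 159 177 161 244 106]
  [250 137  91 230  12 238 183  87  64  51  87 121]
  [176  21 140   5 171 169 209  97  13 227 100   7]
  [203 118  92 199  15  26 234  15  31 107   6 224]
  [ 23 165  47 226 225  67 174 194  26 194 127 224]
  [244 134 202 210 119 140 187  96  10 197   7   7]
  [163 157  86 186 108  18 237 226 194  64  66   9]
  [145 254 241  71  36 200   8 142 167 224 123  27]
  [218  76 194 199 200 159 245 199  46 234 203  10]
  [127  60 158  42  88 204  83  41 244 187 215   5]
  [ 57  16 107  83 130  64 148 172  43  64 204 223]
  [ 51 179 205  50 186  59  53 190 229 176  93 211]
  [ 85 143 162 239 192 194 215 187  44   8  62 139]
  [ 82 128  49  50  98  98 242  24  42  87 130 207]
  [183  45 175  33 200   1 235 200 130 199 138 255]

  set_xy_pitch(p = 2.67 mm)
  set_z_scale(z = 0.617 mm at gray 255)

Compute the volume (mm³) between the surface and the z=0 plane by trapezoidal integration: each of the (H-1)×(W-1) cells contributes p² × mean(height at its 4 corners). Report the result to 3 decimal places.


height_mm = gray/255 × 0.617; cell vol = 2.67² × mean(4 corners)
unit = 2.67² × 0.617 / (4×255) = 0.00431229 mm³ per gray-sum
row 0: Σ corner-gray over 11 cells = 5778  → 24.9164
row 1: Σ corner-gray over 11 cells = 5218  → 22.5015
row 2: Σ corner-gray over 11 cells = 4600  → 19.8365
row 3: Σ corner-gray over 11 cells = 5250  → 22.6395
row 4: Σ corner-gray over 11 cells = 5992  → 25.8392
row 5: Σ corner-gray over 11 cells = 5711  → 24.6275
row 6: Σ corner-gray over 11 cells = 5960  → 25.7012
row 7: Σ corner-gray over 11 cells = 6842  → 29.5047
row 8: Σ corner-gray over 11 cells = 6514  → 28.0902
row 9: Σ corner-gray over 11 cells = 5118  → 22.0703
row 10: Σ corner-gray over 11 cells = 5444  → 23.4761
row 11: Σ corner-gray over 11 cells = 6218  → 26.8138
row 12: Σ corner-gray over 11 cells = 5301  → 22.8594
row 13: Σ corner-gray over 11 cells = 5335  → 23.0060
Σ rows: total corner-gray = 79281  → 341.8823 mm³

341.882


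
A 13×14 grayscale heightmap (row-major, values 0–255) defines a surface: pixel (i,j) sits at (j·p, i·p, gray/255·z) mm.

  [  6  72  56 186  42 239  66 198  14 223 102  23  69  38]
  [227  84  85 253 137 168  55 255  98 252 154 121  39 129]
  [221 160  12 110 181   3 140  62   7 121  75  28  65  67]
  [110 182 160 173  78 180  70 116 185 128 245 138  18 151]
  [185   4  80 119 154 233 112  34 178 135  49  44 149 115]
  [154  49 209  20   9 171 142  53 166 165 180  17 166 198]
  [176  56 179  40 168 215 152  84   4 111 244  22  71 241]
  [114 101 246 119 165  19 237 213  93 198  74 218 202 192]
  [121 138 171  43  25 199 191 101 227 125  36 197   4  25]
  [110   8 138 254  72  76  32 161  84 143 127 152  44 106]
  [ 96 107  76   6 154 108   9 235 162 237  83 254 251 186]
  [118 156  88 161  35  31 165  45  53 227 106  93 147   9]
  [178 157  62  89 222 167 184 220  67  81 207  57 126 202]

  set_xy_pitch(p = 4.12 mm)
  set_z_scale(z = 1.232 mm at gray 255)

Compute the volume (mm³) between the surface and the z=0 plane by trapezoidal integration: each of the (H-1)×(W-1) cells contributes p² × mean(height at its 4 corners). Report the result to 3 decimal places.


height_mm = gray/255 × 1.232; cell vol = 4.12² × mean(4 corners)
unit = 4.12² × 1.232 / (4×255) = 0.0205024 mm³ per gray-sum
row 0: Σ corner-gray over 13 cells = 6382  → 130.8464
row 1: Σ corner-gray over 13 cells = 5974  → 122.4814
row 2: Σ corner-gray over 13 cells = 5823  → 119.3855
row 3: Σ corner-gray over 13 cells = 6489  → 133.0402
row 4: Σ corner-gray over 13 cells = 5928  → 121.5383
row 5: Σ corner-gray over 13 cells = 6155  → 126.1923
row 6: Σ corner-gray over 13 cells = 7185  → 147.3098
row 7: Σ corner-gray over 13 cells = 7136  → 146.3052
row 8: Σ corner-gray over 13 cells = 5858  → 120.1031
row 9: Σ corner-gray over 13 cells = 6444  → 132.1175
row 10: Σ corner-gray over 13 cells = 6387  → 130.9489
row 11: Σ corner-gray over 13 cells = 6399  → 131.1949
Σ rows: total corner-gray = 76160  → 1561.4637 mm³

1561.464


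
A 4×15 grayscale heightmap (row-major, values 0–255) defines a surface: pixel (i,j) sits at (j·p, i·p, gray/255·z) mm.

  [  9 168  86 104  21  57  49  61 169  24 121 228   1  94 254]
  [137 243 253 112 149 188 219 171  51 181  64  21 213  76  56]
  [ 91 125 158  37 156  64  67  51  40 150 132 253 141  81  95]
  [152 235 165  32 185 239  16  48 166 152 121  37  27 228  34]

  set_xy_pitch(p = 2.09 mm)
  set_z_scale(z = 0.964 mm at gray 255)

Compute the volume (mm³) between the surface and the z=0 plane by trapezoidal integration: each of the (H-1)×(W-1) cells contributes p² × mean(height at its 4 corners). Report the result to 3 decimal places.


height_mm = gray/255 × 0.964; cell vol = 2.09² × mean(4 corners)
unit = 2.09² × 0.964 / (4×255) = 0.00412828 mm³ per gray-sum
row 0: Σ corner-gray over 14 cells = 6704  → 27.6760
row 1: Σ corner-gray over 14 cells = 7171  → 29.6039
row 2: Σ corner-gray over 14 cells = 6584  → 27.1806
Σ rows: total corner-gray = 20459  → 84.4605 mm³

84.461


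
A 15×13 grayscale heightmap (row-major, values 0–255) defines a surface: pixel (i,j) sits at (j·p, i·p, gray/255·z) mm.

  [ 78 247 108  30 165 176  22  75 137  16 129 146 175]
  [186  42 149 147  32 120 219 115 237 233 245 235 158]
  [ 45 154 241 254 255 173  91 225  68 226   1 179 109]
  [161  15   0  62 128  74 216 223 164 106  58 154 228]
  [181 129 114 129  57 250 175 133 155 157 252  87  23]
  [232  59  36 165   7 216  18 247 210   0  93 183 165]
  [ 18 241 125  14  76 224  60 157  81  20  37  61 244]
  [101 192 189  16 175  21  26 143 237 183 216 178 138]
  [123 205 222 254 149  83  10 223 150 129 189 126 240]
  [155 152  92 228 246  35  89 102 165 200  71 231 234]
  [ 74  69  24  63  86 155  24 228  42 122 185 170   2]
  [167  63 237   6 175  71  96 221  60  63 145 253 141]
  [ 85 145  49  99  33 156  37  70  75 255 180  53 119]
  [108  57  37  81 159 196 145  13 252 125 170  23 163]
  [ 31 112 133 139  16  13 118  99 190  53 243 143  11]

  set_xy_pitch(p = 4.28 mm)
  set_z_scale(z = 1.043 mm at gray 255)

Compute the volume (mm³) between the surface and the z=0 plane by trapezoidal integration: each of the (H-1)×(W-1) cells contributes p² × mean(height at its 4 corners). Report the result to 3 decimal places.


1635.837

height_mm = gray/255 × 1.043; cell vol = 4.28² × mean(4 corners)
unit = 4.28² × 1.043 / (4×255) = 0.0187315 mm³ per gray-sum
row 0: Σ corner-gray over 12 cells = 6647  → 124.5080
row 1: Σ corner-gray over 12 cells = 7780  → 145.7308
row 2: Σ corner-gray over 12 cells = 6677  → 125.0700
row 3: Σ corner-gray over 12 cells = 6269  → 117.4275
row 4: Σ corner-gray over 12 cells = 6345  → 118.8511
row 5: Σ corner-gray over 12 cells = 5319  → 99.6326
row 6: Σ corner-gray over 12 cells = 5845  → 109.4854
row 7: Σ corner-gray over 12 cells = 7234  → 135.5034
row 8: Σ corner-gray over 12 cells = 7454  → 139.6243
row 9: Σ corner-gray over 12 cells = 6023  → 112.8196
row 10: Σ corner-gray over 12 cells = 5500  → 103.0230
row 11: Σ corner-gray over 12 cells = 5596  → 104.8213
row 12: Σ corner-gray over 12 cells = 5295  → 99.1831
row 13: Σ corner-gray over 12 cells = 5347  → 100.1571
Σ rows: total corner-gray = 87331  → 1635.8373 mm³


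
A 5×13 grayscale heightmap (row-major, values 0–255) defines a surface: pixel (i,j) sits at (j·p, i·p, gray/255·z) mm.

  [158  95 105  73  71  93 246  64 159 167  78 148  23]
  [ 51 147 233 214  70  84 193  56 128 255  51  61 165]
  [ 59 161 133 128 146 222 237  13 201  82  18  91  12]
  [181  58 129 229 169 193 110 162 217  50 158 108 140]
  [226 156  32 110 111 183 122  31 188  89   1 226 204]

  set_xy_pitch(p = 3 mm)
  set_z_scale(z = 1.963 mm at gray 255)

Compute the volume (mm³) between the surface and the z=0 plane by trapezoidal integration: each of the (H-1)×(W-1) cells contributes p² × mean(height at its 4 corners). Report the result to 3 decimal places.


height_mm = gray/255 × 1.963; cell vol = 3² × mean(4 corners)
unit = 3² × 1.963 / (4×255) = 0.0173206 mm³ per gray-sum
row 0: Σ corner-gray over 12 cells = 5979  → 103.5598
row 1: Σ corner-gray over 12 cells = 6135  → 106.2618
row 2: Σ corner-gray over 12 cells = 6422  → 111.2328
row 3: Σ corner-gray over 12 cells = 6415  → 111.1116
Σ rows: total corner-gray = 24951  → 432.1660 mm³

432.166


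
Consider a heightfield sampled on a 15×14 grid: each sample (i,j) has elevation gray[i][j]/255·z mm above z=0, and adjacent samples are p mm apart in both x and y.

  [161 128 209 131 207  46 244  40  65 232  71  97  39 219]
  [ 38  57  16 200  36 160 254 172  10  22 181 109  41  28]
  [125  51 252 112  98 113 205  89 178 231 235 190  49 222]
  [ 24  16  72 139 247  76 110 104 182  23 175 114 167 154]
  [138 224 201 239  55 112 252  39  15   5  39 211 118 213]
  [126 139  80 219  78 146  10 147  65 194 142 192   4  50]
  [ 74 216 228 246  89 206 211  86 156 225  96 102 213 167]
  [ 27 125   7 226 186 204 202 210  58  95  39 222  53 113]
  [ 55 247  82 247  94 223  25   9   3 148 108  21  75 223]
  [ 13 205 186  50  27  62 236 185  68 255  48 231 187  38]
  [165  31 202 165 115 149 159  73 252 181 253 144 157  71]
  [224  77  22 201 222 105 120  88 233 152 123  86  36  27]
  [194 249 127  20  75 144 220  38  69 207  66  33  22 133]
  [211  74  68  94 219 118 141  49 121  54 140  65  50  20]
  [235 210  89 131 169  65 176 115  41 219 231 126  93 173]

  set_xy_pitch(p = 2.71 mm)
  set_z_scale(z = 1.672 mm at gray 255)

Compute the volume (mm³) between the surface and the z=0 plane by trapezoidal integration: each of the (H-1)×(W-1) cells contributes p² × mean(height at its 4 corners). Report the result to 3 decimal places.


1115.469

height_mm = gray/255 × 1.672; cell vol = 2.71² × mean(4 corners)
unit = 2.71² × 1.672 / (4×255) = 0.0120386 mm³ per gray-sum
row 0: Σ corner-gray over 13 cells = 5980  → 71.9906
row 1: Σ corner-gray over 13 cells = 6535  → 78.6720
row 2: Σ corner-gray over 13 cells = 6981  → 84.0412
row 3: Σ corner-gray over 13 cells = 6399  → 77.0348
row 4: Σ corner-gray over 13 cells = 6379  → 76.7940
row 5: Σ corner-gray over 13 cells = 7397  → 89.0493
row 6: Σ corner-gray over 13 cells = 7783  → 93.6961
row 7: Σ corner-gray over 13 cells = 6236  → 75.0725
row 8: Σ corner-gray over 13 cells = 6373  → 76.7218
row 9: Σ corner-gray over 13 cells = 7529  → 90.6383
row 10: Σ corner-gray over 13 cells = 7179  → 86.4249
row 11: Σ corner-gray over 13 cells = 6048  → 72.8092
row 12: Σ corner-gray over 13 cells = 5484  → 66.0195
row 13: Σ corner-gray over 13 cells = 6355  → 76.5051
Σ rows: total corner-gray = 92658  → 1115.4693 mm³


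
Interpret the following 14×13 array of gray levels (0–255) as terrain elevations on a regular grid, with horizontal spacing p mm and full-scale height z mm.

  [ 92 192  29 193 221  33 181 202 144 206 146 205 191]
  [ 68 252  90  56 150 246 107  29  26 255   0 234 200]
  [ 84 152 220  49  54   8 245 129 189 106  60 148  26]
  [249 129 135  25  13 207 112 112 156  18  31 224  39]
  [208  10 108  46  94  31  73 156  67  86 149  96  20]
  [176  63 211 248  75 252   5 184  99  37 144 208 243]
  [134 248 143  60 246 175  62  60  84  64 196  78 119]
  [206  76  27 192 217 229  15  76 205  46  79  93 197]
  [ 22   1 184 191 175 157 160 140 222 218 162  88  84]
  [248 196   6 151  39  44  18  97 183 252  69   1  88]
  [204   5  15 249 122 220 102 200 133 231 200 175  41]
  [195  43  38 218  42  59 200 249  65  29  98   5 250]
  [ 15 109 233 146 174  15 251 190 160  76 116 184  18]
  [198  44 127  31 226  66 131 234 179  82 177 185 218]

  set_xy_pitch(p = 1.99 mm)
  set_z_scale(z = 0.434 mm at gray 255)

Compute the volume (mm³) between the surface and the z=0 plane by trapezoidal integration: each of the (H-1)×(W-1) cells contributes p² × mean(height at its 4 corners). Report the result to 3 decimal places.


131.730

height_mm = gray/255 × 0.434; cell vol = 1.99² × mean(4 corners)
unit = 1.99² × 0.434 / (4×255) = 0.00168498 mm³ per gray-sum
row 0: Σ corner-gray over 12 cells = 6945  → 11.7022
row 1: Σ corner-gray over 12 cells = 5988  → 10.0897
row 2: Σ corner-gray over 12 cells = 5442  → 9.1697
row 3: Σ corner-gray over 12 cells = 4672  → 7.8722
row 4: Σ corner-gray over 12 cells = 5531  → 9.3196
row 5: Σ corner-gray over 12 cells = 6556  → 11.0468
row 6: Σ corner-gray over 12 cells = 5998  → 10.1065
row 7: Σ corner-gray over 12 cells = 6415  → 10.8092
row 8: Σ corner-gray over 12 cells = 5950  → 10.0257
row 9: Σ corner-gray over 12 cells = 5997  → 10.1048
row 10: Σ corner-gray over 12 cells = 6086  → 10.2548
row 11: Σ corner-gray over 12 cells = 5878  → 9.9043
row 12: Σ corner-gray over 12 cells = 6721  → 11.3248
Σ rows: total corner-gray = 78179  → 131.7303 mm³


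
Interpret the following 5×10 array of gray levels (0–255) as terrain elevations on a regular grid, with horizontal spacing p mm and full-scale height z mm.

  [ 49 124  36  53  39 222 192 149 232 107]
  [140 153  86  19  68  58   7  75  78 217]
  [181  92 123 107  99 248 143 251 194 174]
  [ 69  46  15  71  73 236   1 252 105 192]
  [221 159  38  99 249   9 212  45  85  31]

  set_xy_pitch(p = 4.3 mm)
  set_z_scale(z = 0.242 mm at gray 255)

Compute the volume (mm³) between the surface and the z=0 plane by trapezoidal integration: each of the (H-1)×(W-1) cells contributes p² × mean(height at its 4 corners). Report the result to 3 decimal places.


height_mm = gray/255 × 0.242; cell vol = 4.3² × mean(4 corners)
unit = 4.3² × 0.242 / (4×255) = 0.00438684 mm³ per gray-sum
row 0: Σ corner-gray over 9 cells = 3695  → 16.2094
row 1: Σ corner-gray over 9 cells = 4314  → 18.9248
row 2: Σ corner-gray over 9 cells = 4728  → 20.7410
row 3: Σ corner-gray over 9 cells = 3903  → 17.1218
Σ rows: total corner-gray = 16640  → 72.9971 mm³

72.997


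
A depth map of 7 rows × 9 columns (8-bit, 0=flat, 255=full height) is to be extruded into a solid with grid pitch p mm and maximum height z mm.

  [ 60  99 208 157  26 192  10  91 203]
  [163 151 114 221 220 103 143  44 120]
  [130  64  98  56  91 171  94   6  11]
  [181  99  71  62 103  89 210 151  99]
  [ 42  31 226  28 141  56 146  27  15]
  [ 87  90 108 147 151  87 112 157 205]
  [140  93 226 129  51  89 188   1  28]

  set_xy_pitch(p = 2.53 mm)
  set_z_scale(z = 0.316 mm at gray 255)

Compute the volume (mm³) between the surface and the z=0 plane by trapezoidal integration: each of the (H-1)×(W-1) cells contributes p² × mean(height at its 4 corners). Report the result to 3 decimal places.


41.899

height_mm = gray/255 × 0.316; cell vol = 2.53² × mean(4 corners)
unit = 2.53² × 0.316 / (4×255) = 0.00198302 mm³ per gray-sum
row 0: Σ corner-gray over 8 cells = 4104  → 8.1383
row 1: Σ corner-gray over 8 cells = 3576  → 7.0913
row 2: Σ corner-gray over 8 cells = 3151  → 6.2485
row 3: Σ corner-gray over 8 cells = 3217  → 6.3794
row 4: Σ corner-gray over 8 cells = 3363  → 6.6689
row 5: Σ corner-gray over 8 cells = 3718  → 7.3729
Σ rows: total corner-gray = 21129  → 41.8993 mm³


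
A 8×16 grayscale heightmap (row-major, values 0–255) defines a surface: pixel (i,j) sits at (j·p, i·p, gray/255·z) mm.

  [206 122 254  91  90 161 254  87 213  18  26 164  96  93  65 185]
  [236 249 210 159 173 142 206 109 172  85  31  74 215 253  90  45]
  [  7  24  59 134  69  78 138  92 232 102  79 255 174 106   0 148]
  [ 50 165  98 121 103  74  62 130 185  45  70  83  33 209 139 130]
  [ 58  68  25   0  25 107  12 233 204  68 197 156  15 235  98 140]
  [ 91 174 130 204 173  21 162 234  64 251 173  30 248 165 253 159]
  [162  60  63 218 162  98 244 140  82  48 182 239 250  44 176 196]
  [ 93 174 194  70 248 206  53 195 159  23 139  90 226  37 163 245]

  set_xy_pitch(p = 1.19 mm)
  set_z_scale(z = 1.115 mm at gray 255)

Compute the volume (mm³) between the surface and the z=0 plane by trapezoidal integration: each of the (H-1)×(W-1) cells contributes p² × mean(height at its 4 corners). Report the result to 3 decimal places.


height_mm = gray/255 × 1.115; cell vol = 1.19² × mean(4 corners)
unit = 1.19² × 1.115 / (4×255) = 0.00154799 mm³ per gray-sum
row 0: Σ corner-gray over 15 cells = 8476  → 13.1208
row 1: Σ corner-gray over 15 cells = 7856  → 12.1610
row 2: Σ corner-gray over 15 cells = 6453  → 9.9892
row 3: Σ corner-gray over 15 cells = 6298  → 9.7493
row 4: Σ corner-gray over 15 cells = 7898  → 12.2260
row 5: Σ corner-gray over 15 cells = 9184  → 14.2168
row 6: Σ corner-gray over 15 cells = 8662  → 13.4087
Σ rows: total corner-gray = 54827  → 84.8717 mm³

84.872
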